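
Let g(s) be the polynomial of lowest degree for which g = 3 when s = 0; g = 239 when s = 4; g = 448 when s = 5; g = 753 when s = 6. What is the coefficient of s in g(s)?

Build the Lagrange basis polynomials:
L_0(s) = (s - 4)(s - 5)(s - 6) / [-120] = -(1/120)s^3 + (1/8)s^2 - (37/60)s + 1
L_1(s) = s(s - 5)(s - 6) / [8] = (1/8)s^3 - (11/8)s^2 + (15/4)s
L_2(s) = s(s - 4)(s - 6) / [-5] = -(1/5)s^3 + 2s^2 - (24/5)s
L_3(s) = s(s - 4)(s - 5) / [12] = (1/12)s^3 - (3/4)s^2 + (5/3)s
g(s) = 3·L_0 + 239·L_1 + 448·L_2 + 753·L_3
Only the coefficient of s is needed; take it from each L_i and combine:
3·(-37/60) + 239·(15/4) + 448·(-24/5) + 753·(5/3) = -1

-1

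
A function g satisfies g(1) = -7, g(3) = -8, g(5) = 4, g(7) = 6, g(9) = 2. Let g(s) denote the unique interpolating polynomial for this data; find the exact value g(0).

1657/128

Evaluate each Lagrange basis at s = 0:
L_0(0) = (-3)·(-5)·(-7)·(-9)/[(-2)·(-4)·(-6)·(-8)] = 315/128
L_1(0) = (-1)·(-5)·(-7)·(-9)/[(2)·(-2)·(-4)·(-6)] = -105/32
L_2(0) = (-1)·(-3)·(-7)·(-9)/[(4)·(2)·(-2)·(-4)] = 189/64
L_3(0) = (-1)·(-3)·(-5)·(-9)/[(6)·(4)·(2)·(-2)] = -45/32
L_4(0) = (-1)·(-3)·(-5)·(-7)/[(8)·(6)·(4)·(2)] = 35/128
Sum: (-7)·(315/128) + (-8)·(-105/32) + 4·(189/64) + 6·(-45/32) + 2·(35/128) = 1657/128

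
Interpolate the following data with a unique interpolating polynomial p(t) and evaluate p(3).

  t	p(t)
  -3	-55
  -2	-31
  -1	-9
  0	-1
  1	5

179

Using Newton's divided-difference form:
p[-3,-2] = (-31 - (-55)) / (-2 - (-3)) = 24
p[-2,-1] = (-9 - (-31)) / (-1 - (-2)) = 22
p[-1,0] = (-1 - (-9)) / (0 - (-1)) = 8
p[0,1] = (5 - (-1)) / (1 - 0) = 6
p[-3,-2,-1] = (22 - 24) / (-1 - (-3)) = -1
p[-2,-1,0] = (8 - 22) / (0 - (-2)) = -7
p[-1,0,1] = (6 - 8) / (1 - (-1)) = -1
p[-3,-2,-1,0] = (-7 - (-1)) / (0 - (-3)) = -2
p[-2,-1,0,1] = (-1 - (-7)) / (1 - (-2)) = 2
p[-3,-2,-1,0,1] = (2 - (-2)) / (1 - (-3)) = 1
p(3) = -55 + 24·(6) + (-1)·(6)·(5) + (-2)·(6)·(5)·(4) + 1·(6)·(5)·(4)·(3) = 179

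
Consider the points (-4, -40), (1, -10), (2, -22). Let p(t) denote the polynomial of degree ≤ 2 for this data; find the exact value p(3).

-40

L_0(3) = (2)·(1)/[(-5)·(-6)] = 1/15
L_1(3) = (7)·(1)/[(5)·(-1)] = -7/5
L_2(3) = (7)·(2)/[(6)·(1)] = 7/3
Sum: (-40)·(1/15) + (-10)·(-7/5) + (-22)·(7/3) = -40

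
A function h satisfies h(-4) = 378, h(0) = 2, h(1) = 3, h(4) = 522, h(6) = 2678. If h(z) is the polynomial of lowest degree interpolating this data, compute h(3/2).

19/2

Evaluate each Lagrange basis at z = 3/2:
L_0(3/2) = (3/2)·(1/2)·(-5/2)·(-9/2)/[(-4)·(-5)·(-8)·(-10)] = 27/5120
L_1(3/2) = (11/2)·(1/2)·(-5/2)·(-9/2)/[(4)·(-1)·(-4)·(-6)] = -165/512
L_2(3/2) = (11/2)·(3/2)·(-5/2)·(-9/2)/[(5)·(1)·(-3)·(-5)] = 99/80
L_3(3/2) = (11/2)·(3/2)·(1/2)·(-9/2)/[(8)·(4)·(3)·(-2)] = 99/1024
L_4(3/2) = (11/2)·(3/2)·(1/2)·(-5/2)/[(10)·(6)·(5)·(2)] = -11/640
Sum: 378·(27/5120) + 2·(-165/512) + 3·(99/80) + 522·(99/1024) + 2678·(-11/640) = 19/2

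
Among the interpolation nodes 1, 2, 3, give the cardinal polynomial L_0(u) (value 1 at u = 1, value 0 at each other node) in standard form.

L_0(u) = (u - 2)(u - 3) / [(-1)·(-2)]
       = (u^2 - 5u + 6) / (2)

L_0(u) = (1/2)u^2 - (5/2)u + 3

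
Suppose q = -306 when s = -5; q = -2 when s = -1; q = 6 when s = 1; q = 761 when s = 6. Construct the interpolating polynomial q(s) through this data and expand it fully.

Newton's divided differences:
q[-5,-1] = (-2 - (-306)) / (-1 - (-5)) = 76
q[-1,1] = (6 - (-2)) / (1 - (-1)) = 4
q[1,6] = (761 - 6) / (6 - 1) = 151
q[-5,-1,1] = (4 - 76) / (1 - (-5)) = -12
q[-1,1,6] = (151 - 4) / (6 - (-1)) = 21
q[-5,-1,1,6] = (21 - (-12)) / (6 - (-5)) = 3
q(s) = -306 + 76·(s + 5) + (-12)·(s + 5)(s + 1) + 3·(s + 5)(s + 1)(s - 1)
Expanding: q(s) = 3s^3 + 3s^2 + s - 1

q(s) = 3s^3 + 3s^2 + s - 1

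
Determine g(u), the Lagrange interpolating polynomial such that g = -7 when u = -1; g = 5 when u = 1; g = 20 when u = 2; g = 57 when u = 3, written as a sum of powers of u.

L_0(u) = (u - 1)(u - 2)(u - 3) / [-24] = -(1/24)u^3 + (1/4)u^2 - (11/24)u + 1/4
L_1(u) = (u + 1)(u - 2)(u - 3) / [4] = (1/4)u^3 - u^2 + (1/4)u + 3/2
L_2(u) = (u + 1)(u - 1)(u - 3) / [-3] = -(1/3)u^3 + u^2 + (1/3)u - 1
L_3(u) = (u + 1)(u - 1)(u - 2) / [8] = (1/8)u^3 - (1/4)u^2 - (1/8)u + 1/4
g(u) = (-7)·L_0 + 5·L_1 + 20·L_2 + 57·L_3
  (-7)·L_0(u) = (7/24)u^3 - (7/4)u^2 + (77/24)u - 7/4
  5·L_1(u) = (5/4)u^3 - 5u^2 + (5/4)u + 15/2
  20·L_2(u) = -(20/3)u^3 + 20u^2 + (20/3)u - 20
  57·L_3(u) = (57/8)u^3 - (57/4)u^2 - (57/8)u + 57/4
Adding term by term: 2u^3 - u^2 + 4u

g(u) = 2u^3 - u^2 + 4u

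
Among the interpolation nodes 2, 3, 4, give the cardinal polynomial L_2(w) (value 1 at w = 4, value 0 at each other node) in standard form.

L_2(w) = (w - 2)(w - 3) / [(2)·(1)]
       = (w^2 - 5w + 6) / (2)

L_2(w) = (1/2)w^2 - (5/2)w + 3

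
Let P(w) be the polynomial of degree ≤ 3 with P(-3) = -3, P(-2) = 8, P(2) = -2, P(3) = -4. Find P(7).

74

L_0(7) = (9)·(5)·(4)/[(-1)·(-5)·(-6)] = -6
L_1(7) = (10)·(5)·(4)/[(1)·(-4)·(-5)] = 10
L_2(7) = (10)·(9)·(4)/[(5)·(4)·(-1)] = -18
L_3(7) = (10)·(9)·(5)/[(6)·(5)·(1)] = 15
Sum: (-3)·(-6) + 8·(10) + (-2)·(-18) + (-4)·(15) = 74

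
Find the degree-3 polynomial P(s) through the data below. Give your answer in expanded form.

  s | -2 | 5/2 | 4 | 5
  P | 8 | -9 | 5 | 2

P(s) = -(961/945)s^3 + (12779/1890)s^2 - (3439/1890)s - 5825/189

Build the Lagrange basis polynomials:
L_0(s) = (s - 5/2)(s - 4)(s - 5) / [-189] = -(1/189)s^3 + (23/378)s^2 - (85/378)s + 50/189
L_1(s) = (s + 2)(s - 4)(s - 5) / [135/8] = (8/135)s^3 - (56/135)s^2 + (16/135)s + 64/27
L_2(s) = (s + 2)(s - 5/2)(s - 5) / [-9] = -(1/9)s^3 + (11/18)s^2 + (5/18)s - 25/9
L_3(s) = (s + 2)(s - 5/2)(s - 4) / [35/2] = (2/35)s^3 - (9/35)s^2 - (6/35)s + 8/7
P(s) = 8·L_0 + (-9)·L_1 + 5·L_2 + 2·L_3
  8·L_0(s) = -(8/189)s^3 + (92/189)s^2 - (340/189)s + 400/189
  (-9)·L_1(s) = -(8/15)s^3 + (56/15)s^2 - (16/15)s - 64/3
  5·L_2(s) = -(5/9)s^3 + (55/18)s^2 + (25/18)s - 125/9
  2·L_3(s) = (4/35)s^3 - (18/35)s^2 - (12/35)s + 16/7
Adding term by term: -(961/945)s^3 + (12779/1890)s^2 - (3439/1890)s - 5825/189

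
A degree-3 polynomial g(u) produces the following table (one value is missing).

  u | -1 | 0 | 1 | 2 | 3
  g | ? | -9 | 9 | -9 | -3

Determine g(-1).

-123

The 4 known values determine g uniquely (degree ≤ 3).
Evaluate each Lagrange basis at u = -1:
L_0(-1) = (-2)·(-3)·(-4)/[(-1)·(-2)·(-3)] = 4
L_1(-1) = (-1)·(-3)·(-4)/[(1)·(-1)·(-2)] = -6
L_2(-1) = (-1)·(-2)·(-4)/[(2)·(1)·(-1)] = 4
L_3(-1) = (-1)·(-2)·(-3)/[(3)·(2)·(1)] = -1
Sum: (-9)·(4) + 9·(-6) + (-9)·(4) + (-3)·(-1) = -123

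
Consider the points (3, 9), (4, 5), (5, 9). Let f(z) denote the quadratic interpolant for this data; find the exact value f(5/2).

L_0(5/2) = (-3/2)·(-5/2)/[(-1)·(-2)] = 15/8
L_1(5/2) = (-1/2)·(-5/2)/[(1)·(-1)] = -5/4
L_2(5/2) = (-1/2)·(-3/2)/[(2)·(1)] = 3/8
Sum: 9·(15/8) + 5·(-5/4) + 9·(3/8) = 14

14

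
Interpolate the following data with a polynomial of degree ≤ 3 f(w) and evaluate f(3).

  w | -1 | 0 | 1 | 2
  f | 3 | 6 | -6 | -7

29

L_0(3) = (3)·(2)·(1)/[(-1)·(-2)·(-3)] = -1
L_1(3) = (4)·(2)·(1)/[(1)·(-1)·(-2)] = 4
L_2(3) = (4)·(3)·(1)/[(2)·(1)·(-1)] = -6
L_3(3) = (4)·(3)·(2)/[(3)·(2)·(1)] = 4
Sum: 3·(-1) + 6·(4) + (-6)·(-6) + (-7)·(4) = 29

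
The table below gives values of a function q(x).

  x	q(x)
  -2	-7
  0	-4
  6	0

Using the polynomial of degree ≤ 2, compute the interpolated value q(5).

Evaluate each Lagrange basis at x = 5:
L_0(5) = (5)·(-1)/[(-2)·(-8)] = -5/16
L_1(5) = (7)·(-1)/[(2)·(-6)] = 7/12
L_2(5) = (7)·(5)/[(8)·(6)] = 35/48
Sum: (-7)·(-5/16) + (-4)·(7/12) + 0 = -7/48

-7/48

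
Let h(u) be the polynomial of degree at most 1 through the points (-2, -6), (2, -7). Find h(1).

-27/4

Evaluate each Lagrange basis at u = 1:
L_0(1) = (-1)/[(-4)] = 1/4
L_1(1) = (3)/[(4)] = 3/4
Sum: (-6)·(1/4) + (-7)·(3/4) = -27/4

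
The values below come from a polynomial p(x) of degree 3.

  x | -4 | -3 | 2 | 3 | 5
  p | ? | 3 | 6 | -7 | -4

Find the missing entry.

The 4 known values determine p uniquely (degree ≤ 3).
Evaluate each Lagrange basis at x = -4:
L_0(-4) = (-6)·(-7)·(-9)/[(-5)·(-6)·(-8)] = 63/40
L_1(-4) = (-1)·(-7)·(-9)/[(5)·(-1)·(-3)] = -21/5
L_2(-4) = (-1)·(-6)·(-9)/[(6)·(1)·(-2)] = 9/2
L_3(-4) = (-1)·(-6)·(-7)/[(8)·(3)·(2)] = -7/8
Sum: 3·(63/40) + 6·(-21/5) + (-7)·(9/2) + (-4)·(-7/8) = -1939/40

-1939/40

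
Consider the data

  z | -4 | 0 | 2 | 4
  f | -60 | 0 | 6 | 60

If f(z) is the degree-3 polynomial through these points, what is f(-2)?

-6

Evaluate each Lagrange basis at z = -2:
L_0(-2) = (-2)·(-4)·(-6)/[(-4)·(-6)·(-8)] = 1/4
L_1(-2) = (2)·(-4)·(-6)/[(4)·(-2)·(-4)] = 3/2
L_2(-2) = (2)·(-2)·(-6)/[(6)·(2)·(-2)] = -1
L_3(-2) = (2)·(-2)·(-4)/[(8)·(4)·(2)] = 1/4
Sum: (-60)·(1/4) + 0 + 6·(-1) + 60·(1/4) = -6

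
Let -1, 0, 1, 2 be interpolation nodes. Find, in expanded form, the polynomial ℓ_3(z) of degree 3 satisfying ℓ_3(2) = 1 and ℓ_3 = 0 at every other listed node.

ℓ_3(z) = (1/6)z^3 - (1/6)z

ℓ_3(z) = (z + 1)z(z - 1) / [(3)·(2)·(1)]
       = (z^3 - z) / (6)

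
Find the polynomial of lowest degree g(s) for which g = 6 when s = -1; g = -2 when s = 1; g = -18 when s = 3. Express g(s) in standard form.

Build the Lagrange basis polynomials:
L_0(s) = (s - 1)(s - 3) / [8] = (1/8)s^2 - (1/2)s + 3/8
L_1(s) = (s + 1)(s - 3) / [-4] = -(1/4)s^2 + (1/2)s + 3/4
L_2(s) = (s + 1)(s - 1) / [8] = (1/8)s^2 - 1/8
g(s) = 6·L_0 + (-2)·L_1 + (-18)·L_2
  6·L_0(s) = (3/4)s^2 - 3s + 9/4
  (-2)·L_1(s) = (1/2)s^2 - s - 3/2
  (-18)·L_2(s) = -(9/4)s^2 + 9/4
Adding term by term: -s^2 - 4s + 3

g(s) = -s^2 - 4s + 3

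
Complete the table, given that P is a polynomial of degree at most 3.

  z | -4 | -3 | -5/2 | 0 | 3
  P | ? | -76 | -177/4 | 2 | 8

The 4 known values determine P uniquely (degree ≤ 3).
Evaluate each Lagrange basis at z = -4:
L_0(-4) = (-3/2)·(-4)·(-7)/[(-1/2)·(-3)·(-6)] = 14/3
L_1(-4) = (-1)·(-4)·(-7)/[(1/2)·(-5/2)·(-11/2)] = -224/55
L_2(-4) = (-1)·(-3/2)·(-7)/[(3)·(5/2)·(-3)] = 7/15
L_3(-4) = (-1)·(-3/2)·(-4)/[(6)·(11/2)·(3)] = -2/33
Sum: (-76)·(14/3) + (-177/4)·(-224/55) + 2·(7/15) + 8·(-2/33) = -174

-174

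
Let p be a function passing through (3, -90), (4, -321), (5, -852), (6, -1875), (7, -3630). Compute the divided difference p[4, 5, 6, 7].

-40

p[4,5] = (-852 - (-321)) / (5 - 4) = -531
p[5,6] = (-1875 - (-852)) / (6 - 5) = -1023
p[6,7] = (-3630 - (-1875)) / (7 - 6) = -1755
p[4,5,6] = (-1023 - (-531)) / (6 - 4) = -246
p[5,6,7] = (-1755 - (-1023)) / (7 - 5) = -366
p[4,5,6,7] = (-366 - (-246)) / (7 - 4) = -40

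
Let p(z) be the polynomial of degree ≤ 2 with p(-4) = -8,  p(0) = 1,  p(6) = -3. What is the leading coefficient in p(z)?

-7/24

Build the Lagrange basis polynomials:
L_0(z) = z(z - 6) / [40] = (1/40)z^2 - (3/20)z
L_1(z) = (z + 4)(z - 6) / [-24] = -(1/24)z^2 + (1/12)z + 1
L_2(z) = (z + 4)z / [60] = (1/60)z^2 + (1/15)z
p(z) = (-8)·L_0 + 1·L_1 + (-3)·L_2
Only the coefficient of z^2 is needed; take it from each L_i and combine:
(-8)·(1/40) + 1·(-1/24) + (-3)·(1/60) = -7/24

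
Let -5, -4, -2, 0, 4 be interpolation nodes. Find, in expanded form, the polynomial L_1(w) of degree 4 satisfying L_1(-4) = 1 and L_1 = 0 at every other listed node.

L_1(w) = -(1/64)w^4 - (3/64)w^3 + (9/32)w^2 + (5/8)w

L_1(w) = (w + 5)(w + 2)w(w - 4) / [(1)·(-2)·(-4)·(-8)]
       = (w^4 + 3w^3 - 18w^2 - 40w) / (-64)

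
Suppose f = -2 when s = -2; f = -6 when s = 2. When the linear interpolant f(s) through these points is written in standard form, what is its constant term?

-4

L_0(s) = (s - 2) / [-4] = -(1/4)s + 1/2
L_1(s) = (s + 2) / [4] = (1/4)s + 1/2
f(s) = (-2)·L_0 + (-6)·L_1
Only the constant term is needed; take it from each L_i and combine:
(-2)·(1/2) + (-6)·(1/2) = -4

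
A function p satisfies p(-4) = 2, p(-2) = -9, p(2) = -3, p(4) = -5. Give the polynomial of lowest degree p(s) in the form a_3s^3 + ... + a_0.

p(s) = -(19/96)s^3 + (3/8)s^2 + (55/24)s - 15/2

L_0(s) = (s + 2)(s - 2)(s - 4) / [-96] = -(1/96)s^3 + (1/24)s^2 + (1/24)s - 1/6
L_1(s) = (s + 4)(s - 2)(s - 4) / [48] = (1/48)s^3 - (1/24)s^2 - (1/3)s + 2/3
L_2(s) = (s + 4)(s + 2)(s - 4) / [-48] = -(1/48)s^3 - (1/24)s^2 + (1/3)s + 2/3
L_3(s) = (s + 4)(s + 2)(s - 2) / [96] = (1/96)s^3 + (1/24)s^2 - (1/24)s - 1/6
p(s) = 2·L_0 + (-9)·L_1 + (-3)·L_2 + (-5)·L_3
  2·L_0(s) = -(1/48)s^3 + (1/12)s^2 + (1/12)s - 1/3
  (-9)·L_1(s) = -(3/16)s^3 + (3/8)s^2 + 3s - 6
  (-3)·L_2(s) = (1/16)s^3 + (1/8)s^2 - s - 2
  (-5)·L_3(s) = -(5/96)s^3 - (5/24)s^2 + (5/24)s + 5/6
Adding term by term: -(19/96)s^3 + (3/8)s^2 + (55/24)s - 15/2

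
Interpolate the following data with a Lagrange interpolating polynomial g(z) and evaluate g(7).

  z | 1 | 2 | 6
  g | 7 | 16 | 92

121

Evaluate each Lagrange basis at z = 7:
L_0(7) = (5)·(1)/[(-1)·(-5)] = 1
L_1(7) = (6)·(1)/[(1)·(-4)] = -3/2
L_2(7) = (6)·(5)/[(5)·(4)] = 3/2
Sum: 7·(1) + 16·(-3/2) + 92·(3/2) = 121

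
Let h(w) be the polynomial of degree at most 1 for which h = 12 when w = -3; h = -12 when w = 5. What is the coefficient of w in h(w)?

-3

Build the Lagrange basis polynomials:
L_0(w) = (w - 5) / [-8] = -(1/8)w + 5/8
L_1(w) = (w + 3) / [8] = (1/8)w + 3/8
h(w) = 12·L_0 + (-12)·L_1
Only the coefficient of w is needed; take it from each L_i and combine:
12·(-1/8) + (-12)·(1/8) = -3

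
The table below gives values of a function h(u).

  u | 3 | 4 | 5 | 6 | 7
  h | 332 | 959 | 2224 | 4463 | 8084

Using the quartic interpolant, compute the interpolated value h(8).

Evaluate each Lagrange basis at u = 8:
L_0(8) = (4)·(3)·(2)·(1)/[(-1)·(-2)·(-3)·(-4)] = 1
L_1(8) = (5)·(3)·(2)·(1)/[(1)·(-1)·(-2)·(-3)] = -5
L_2(8) = (5)·(4)·(2)·(1)/[(2)·(1)·(-1)·(-2)] = 10
L_3(8) = (5)·(4)·(3)·(1)/[(3)·(2)·(1)·(-1)] = -10
L_4(8) = (5)·(4)·(3)·(2)/[(4)·(3)·(2)·(1)] = 5
Sum: 332·(1) + 959·(-5) + 2224·(10) + 4463·(-10) + 8084·(5) = 13567

13567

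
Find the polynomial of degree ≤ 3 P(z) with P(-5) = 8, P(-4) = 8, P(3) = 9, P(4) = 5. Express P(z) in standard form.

L_0(z) = (z + 4)(z - 3)(z - 4) / [-72] = -(1/72)z^3 + (1/24)z^2 + (2/9)z - 2/3
L_1(z) = (z + 5)(z - 3)(z - 4) / [56] = (1/56)z^3 - (1/28)z^2 - (23/56)z + 15/14
L_2(z) = (z + 5)(z + 4)(z - 4) / [-56] = -(1/56)z^3 - (5/56)z^2 + (2/7)z + 10/7
L_3(z) = (z + 5)(z + 4)(z - 3) / [72] = (1/72)z^3 + (1/12)z^2 - (7/72)z - 5/6
P(z) = 8·L_0 + 8·L_1 + 9·L_2 + 5·L_3
  8·L_0(z) = -(1/9)z^3 + (1/3)z^2 + (16/9)z - 16/3
  8·L_1(z) = (1/7)z^3 - (2/7)z^2 - (23/7)z + 60/7
  9·L_2(z) = -(9/56)z^3 - (45/56)z^2 + (18/7)z + 90/7
  5·L_3(z) = (5/72)z^3 + (5/12)z^2 - (35/72)z - 25/6
Adding term by term: -(5/84)z^3 - (19/56)z^2 + (97/168)z + 167/14

P(z) = -(5/84)z^3 - (19/56)z^2 + (97/168)z + 167/14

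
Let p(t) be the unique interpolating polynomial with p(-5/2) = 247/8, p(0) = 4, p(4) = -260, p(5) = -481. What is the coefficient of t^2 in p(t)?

-4

L_0(t) = t(t - 4)(t - 5) / [-975/8] = -(8/975)t^3 + (24/325)t^2 - (32/195)t
L_1(t) = (t + 5/2)(t - 4)(t - 5) / [50] = (1/50)t^3 - (13/100)t^2 - (1/20)t + 1
L_2(t) = (t + 5/2)t(t - 5) / [-26] = -(1/26)t^3 + (5/52)t^2 + (25/52)t
L_3(t) = (t + 5/2)t(t - 4) / [75/2] = (2/75)t^3 - (1/25)t^2 - (4/15)t
p(t) = (247/8)·L_0 + 4·L_1 + (-260)·L_2 + (-481)·L_3
Only the coefficient of t^2 is needed; take it from each L_i and combine:
(247/8)·(24/325) + 4·(-13/100) + (-260)·(5/52) + (-481)·(-1/25) = -4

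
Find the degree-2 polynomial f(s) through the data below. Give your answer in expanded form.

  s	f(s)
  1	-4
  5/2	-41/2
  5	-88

f(s) = -4s^2 + 3s - 3

Newton's divided differences:
f[1,5/2] = (-41/2 - (-4)) / (5/2 - 1) = -11
f[5/2,5] = (-88 - (-41/2)) / (5 - 5/2) = -27
f[1,5/2,5] = (-27 - (-11)) / (5 - 1) = -4
f(s) = -4 + (-11)·(s - 1) + (-4)·(s - 1)(s - 5/2)
Expanding: f(s) = -4s^2 + 3s - 3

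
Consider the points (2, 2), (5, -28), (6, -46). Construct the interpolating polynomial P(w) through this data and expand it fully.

Newton's divided differences:
P[2,5] = (-28 - 2) / (5 - 2) = -10
P[5,6] = (-46 - (-28)) / (6 - 5) = -18
P[2,5,6] = (-18 - (-10)) / (6 - 2) = -2
P(w) = 2 + (-10)·(w - 2) + (-2)·(w - 2)(w - 5)
Expanding: P(w) = -2w^2 + 4w + 2

P(w) = -2w^2 + 4w + 2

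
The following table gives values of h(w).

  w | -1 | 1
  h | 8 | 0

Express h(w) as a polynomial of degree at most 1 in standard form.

L_0(w) = (w - 1) / [-2] = -(1/2)w + 1/2
L_1(w) = (w + 1) / [2] = (1/2)w + 1/2
h(w) = 8·L_0 + 0·L_1
  8·L_0(w) = -4w + 4
  0·L_1(w) = 0
Adding term by term: -4w + 4

h(w) = -4w + 4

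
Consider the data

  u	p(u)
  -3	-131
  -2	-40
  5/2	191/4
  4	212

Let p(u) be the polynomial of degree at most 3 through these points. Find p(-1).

-3

Evaluate each Lagrange basis at u = -1:
L_0(-1) = (1)·(-7/2)·(-5)/[(-1)·(-11/2)·(-7)] = -5/11
L_1(-1) = (2)·(-7/2)·(-5)/[(1)·(-9/2)·(-6)] = 35/27
L_2(-1) = (2)·(1)·(-5)/[(11/2)·(9/2)·(-3/2)] = 80/297
L_3(-1) = (2)·(1)·(-7/2)/[(7)·(6)·(3/2)] = -1/9
Sum: (-131)·(-5/11) + (-40)·(35/27) + 191/4·(80/297) + 212·(-1/9) = -3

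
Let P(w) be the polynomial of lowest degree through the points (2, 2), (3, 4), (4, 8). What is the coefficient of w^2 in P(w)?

Build the Lagrange basis polynomials:
L_0(w) = (w - 3)(w - 4) / [2] = (1/2)w^2 - (7/2)w + 6
L_1(w) = (w - 2)(w - 4) / [-1] = -w^2 + 6w - 8
L_2(w) = (w - 2)(w - 3) / [2] = (1/2)w^2 - (5/2)w + 3
P(w) = 2·L_0 + 4·L_1 + 8·L_2
Only the coefficient of w^2 is needed; take it from each L_i and combine:
2·(1/2) + 4·(-1) + 8·(1/2) = 1

1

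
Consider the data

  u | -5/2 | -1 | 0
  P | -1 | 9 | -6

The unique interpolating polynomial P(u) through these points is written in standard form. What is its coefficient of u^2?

-26/3

Build the Lagrange basis polynomials:
L_0(u) = (u + 1)u / [15/4] = (4/15)u^2 + (4/15)u
L_1(u) = (u + 5/2)u / [-3/2] = -(2/3)u^2 - (5/3)u
L_2(u) = (u + 5/2)(u + 1) / [5/2] = (2/5)u^2 + (7/5)u + 1
P(u) = (-1)·L_0 + 9·L_1 + (-6)·L_2
Only the coefficient of u^2 is needed; take it from each L_i and combine:
(-1)·(4/15) + 9·(-2/3) + (-6)·(2/5) = -26/3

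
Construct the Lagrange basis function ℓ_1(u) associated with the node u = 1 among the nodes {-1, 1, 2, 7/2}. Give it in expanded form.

ℓ_1(u) = (1/5)u^3 - (9/10)u^2 + (3/10)u + 7/5

ℓ_1(u) = (u + 1)(u - 2)(u - 7/2) / [(2)·(-1)·(-5/2)]
       = (u^3 - (9/2)u^2 + (3/2)u + 7) / (5)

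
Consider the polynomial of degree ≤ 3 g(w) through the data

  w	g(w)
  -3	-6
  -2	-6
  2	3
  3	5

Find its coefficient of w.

31/12

L_0(w) = (w + 2)(w - 2)(w - 3) / [-30] = -(1/30)w^3 + (1/10)w^2 + (2/15)w - 2/5
L_1(w) = (w + 3)(w - 2)(w - 3) / [20] = (1/20)w^3 - (1/10)w^2 - (9/20)w + 9/10
L_2(w) = (w + 3)(w + 2)(w - 3) / [-20] = -(1/20)w^3 - (1/10)w^2 + (9/20)w + 9/10
L_3(w) = (w + 3)(w + 2)(w - 2) / [30] = (1/30)w^3 + (1/10)w^2 - (2/15)w - 2/5
g(w) = (-6)·L_0 + (-6)·L_1 + 3·L_2 + 5·L_3
Only the coefficient of w is needed; take it from each L_i and combine:
(-6)·(2/15) + (-6)·(-9/20) + 3·(9/20) + 5·(-2/15) = 31/12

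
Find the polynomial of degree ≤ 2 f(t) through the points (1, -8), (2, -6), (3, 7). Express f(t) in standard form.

Build the Lagrange basis polynomials:
L_0(t) = (t - 2)(t - 3) / [2] = (1/2)t^2 - (5/2)t + 3
L_1(t) = (t - 1)(t - 3) / [-1] = -t^2 + 4t - 3
L_2(t) = (t - 1)(t - 2) / [2] = (1/2)t^2 - (3/2)t + 1
f(t) = (-8)·L_0 + (-6)·L_1 + 7·L_2
  (-8)·L_0(t) = -4t^2 + 20t - 24
  (-6)·L_1(t) = 6t^2 - 24t + 18
  7·L_2(t) = (7/2)t^2 - (21/2)t + 7
Adding term by term: (11/2)t^2 - (29/2)t + 1

f(t) = (11/2)t^2 - (29/2)t + 1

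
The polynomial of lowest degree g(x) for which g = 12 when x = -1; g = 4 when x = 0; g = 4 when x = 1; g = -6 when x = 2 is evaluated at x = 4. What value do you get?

Using Newton's divided-difference form:
g[-1,0] = (4 - 12) / (0 - (-1)) = -8
g[0,1] = (4 - 4) / (1 - 0) = 0
g[1,2] = (-6 - 4) / (2 - 1) = -10
g[-1,0,1] = (0 - (-8)) / (1 - (-1)) = 4
g[0,1,2] = (-10 - 0) / (2 - 0) = -5
g[-1,0,1,2] = (-5 - 4) / (2 - (-1)) = -3
g(4) = 12 + (-8)·(5) + 4·(5)·(4) + (-3)·(5)·(4)·(3) = -128

-128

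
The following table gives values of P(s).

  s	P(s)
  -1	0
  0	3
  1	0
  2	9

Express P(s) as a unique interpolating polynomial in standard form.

Build the Lagrange basis polynomials:
L_0(s) = s(s - 1)(s - 2) / [-6] = -(1/6)s^3 + (1/2)s^2 - (1/3)s
L_1(s) = (s + 1)(s - 1)(s - 2) / [2] = (1/2)s^3 - s^2 - (1/2)s + 1
L_2(s) = (s + 1)s(s - 2) / [-2] = -(1/2)s^3 + (1/2)s^2 + s
L_3(s) = (s + 1)s(s - 1) / [6] = (1/6)s^3 - (1/6)s
P(s) = 0·L_0 + 3·L_1 + 0·L_2 + 9·L_3
  0·L_0(s) = 0
  3·L_1(s) = (3/2)s^3 - 3s^2 - (3/2)s + 3
  0·L_2(s) = 0
  9·L_3(s) = (3/2)s^3 - (3/2)s
Adding term by term: 3s^3 - 3s^2 - 3s + 3

P(s) = 3s^3 - 3s^2 - 3s + 3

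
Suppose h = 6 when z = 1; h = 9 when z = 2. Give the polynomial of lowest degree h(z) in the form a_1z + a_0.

h(z) = 3z + 3

Build the Lagrange basis polynomials:
L_0(z) = (z - 2) / [-1] = -z + 2
L_1(z) = (z - 1) / [1] = z - 1
h(z) = 6·L_0 + 9·L_1
  6·L_0(z) = -6z + 12
  9·L_1(z) = 9z - 9
Adding term by term: 3z + 3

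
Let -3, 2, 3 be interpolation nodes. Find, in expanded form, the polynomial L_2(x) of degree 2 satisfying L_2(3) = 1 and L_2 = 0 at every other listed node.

L_2(x) = (1/6)x^2 + (1/6)x - 1

L_2(x) = (x + 3)(x - 2) / [(6)·(1)]
       = (x^2 + x - 6) / (6)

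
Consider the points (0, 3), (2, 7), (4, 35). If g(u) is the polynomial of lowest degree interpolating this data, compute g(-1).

10

L_0(-1) = (-3)·(-5)/[(-2)·(-4)] = 15/8
L_1(-1) = (-1)·(-5)/[(2)·(-2)] = -5/4
L_2(-1) = (-1)·(-3)/[(4)·(2)] = 3/8
Sum: 3·(15/8) + 7·(-5/4) + 35·(3/8) = 10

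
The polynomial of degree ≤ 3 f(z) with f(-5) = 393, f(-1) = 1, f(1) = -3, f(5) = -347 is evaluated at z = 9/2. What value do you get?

-2005/8

Using Newton's divided-difference form:
f[-5,-1] = (1 - 393) / (-1 - (-5)) = -98
f[-1,1] = (-3 - 1) / (1 - (-1)) = -2
f[1,5] = (-347 - (-3)) / (5 - 1) = -86
f[-5,-1,1] = (-2 - (-98)) / (1 - (-5)) = 16
f[-1,1,5] = (-86 - (-2)) / (5 - (-1)) = -14
f[-5,-1,1,5] = (-14 - 16) / (5 - (-5)) = -3
f(9/2) = 393 + (-98)·(19/2) + 16·(19/2)·(11/2) + (-3)·(19/2)·(11/2)·(7/2) = -2005/8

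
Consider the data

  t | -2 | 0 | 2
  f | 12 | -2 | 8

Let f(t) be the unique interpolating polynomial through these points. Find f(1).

0

L_0(1) = (1)·(-1)/[(-2)·(-4)] = -1/8
L_1(1) = (3)·(-1)/[(2)·(-2)] = 3/4
L_2(1) = (3)·(1)/[(4)·(2)] = 3/8
Sum: 12·(-1/8) + (-2)·(3/4) + 8·(3/8) = 0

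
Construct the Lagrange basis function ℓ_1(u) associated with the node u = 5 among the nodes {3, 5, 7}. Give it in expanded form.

ℓ_1(u) = (u - 3)(u - 7) / [(2)·(-2)]
       = (u^2 - 10u + 21) / (-4)

ℓ_1(u) = -(1/4)u^2 + (5/2)u - 21/4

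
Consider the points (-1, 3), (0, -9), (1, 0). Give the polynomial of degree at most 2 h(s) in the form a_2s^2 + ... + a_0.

Build the Lagrange basis polynomials:
L_0(s) = s(s - 1) / [2] = (1/2)s^2 - (1/2)s
L_1(s) = (s + 1)(s - 1) / [-1] = -s^2 + 1
L_2(s) = (s + 1)s / [2] = (1/2)s^2 + (1/2)s
h(s) = 3·L_0 + (-9)·L_1 + 0·L_2
  3·L_0(s) = (3/2)s^2 - (3/2)s
  (-9)·L_1(s) = 9s^2 - 9
  0·L_2(s) = 0
Adding term by term: (21/2)s^2 - (3/2)s - 9

h(s) = (21/2)s^2 - (3/2)s - 9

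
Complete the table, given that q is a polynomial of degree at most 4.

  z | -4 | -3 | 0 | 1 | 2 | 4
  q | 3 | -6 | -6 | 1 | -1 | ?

-471/5

The 5 known values determine q uniquely (degree ≤ 4).
Evaluate each Lagrange basis at z = 4:
L_0(4) = (7)·(4)·(3)·(2)/[(-1)·(-4)·(-5)·(-6)] = 7/5
L_1(4) = (8)·(4)·(3)·(2)/[(1)·(-3)·(-4)·(-5)] = -16/5
L_2(4) = (8)·(7)·(3)·(2)/[(4)·(3)·(-1)·(-2)] = 14
L_3(4) = (8)·(7)·(4)·(2)/[(5)·(4)·(1)·(-1)] = -112/5
L_4(4) = (8)·(7)·(4)·(3)/[(6)·(5)·(2)·(1)] = 56/5
Sum: 3·(7/5) + (-6)·(-16/5) + (-6)·(14) + 1·(-112/5) + (-1)·(56/5) = -471/5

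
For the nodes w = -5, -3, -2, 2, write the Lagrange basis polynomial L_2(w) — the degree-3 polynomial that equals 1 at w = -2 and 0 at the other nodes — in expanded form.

L_2(w) = -(1/12)w^3 - (1/2)w^2 + (1/12)w + 5/2

L_2(w) = (w + 5)(w + 3)(w - 2) / [(3)·(1)·(-4)]
       = (w^3 + 6w^2 - w - 30) / (-12)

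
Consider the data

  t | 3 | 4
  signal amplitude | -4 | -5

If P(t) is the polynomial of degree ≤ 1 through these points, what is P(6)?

-7

L_0(6) = (2)/[(-1)] = -2
L_1(6) = (3)/[(1)] = 3
Sum: (-4)·(-2) + (-5)·(3) = -7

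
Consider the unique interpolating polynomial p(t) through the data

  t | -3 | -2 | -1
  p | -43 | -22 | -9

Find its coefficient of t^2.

The leading coefficient equals the top divided difference p[-3,-2,-1].
p[-3,-2] = (-22 - (-43)) / (-2 - (-3)) = 21
p[-2,-1] = (-9 - (-22)) / (-1 - (-2)) = 13
p[-3,-2,-1] = (13 - 21) / (-1 - (-3)) = -4

-4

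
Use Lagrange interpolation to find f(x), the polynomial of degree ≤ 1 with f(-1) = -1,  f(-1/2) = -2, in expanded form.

f(x) = -2x - 3

L_0(x) = (x + 1/2) / [-1/2] = -2x - 1
L_1(x) = (x + 1) / [1/2] = 2x + 2
f(x) = (-1)·L_0 + (-2)·L_1
  (-1)·L_0(x) = 2x + 1
  (-2)·L_1(x) = -4x - 4
Adding term by term: -2x - 3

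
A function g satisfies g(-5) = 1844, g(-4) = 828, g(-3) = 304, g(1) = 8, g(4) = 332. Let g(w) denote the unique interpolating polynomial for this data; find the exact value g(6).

Evaluate each Lagrange basis at w = 6:
L_0(6) = (10)·(9)·(5)·(2)/[(-1)·(-2)·(-6)·(-9)] = 25/3
L_1(6) = (11)·(9)·(5)·(2)/[(1)·(-1)·(-5)·(-8)] = -99/4
L_2(6) = (11)·(10)·(5)·(2)/[(2)·(1)·(-4)·(-7)] = 275/14
L_3(6) = (11)·(10)·(9)·(2)/[(6)·(5)·(4)·(-3)] = -11/2
L_4(6) = (11)·(10)·(9)·(5)/[(9)·(8)·(7)·(3)] = 275/84
Sum: 1844·(25/3) + 828·(-99/4) + 304·(275/14) + 8·(-11/2) + 332·(275/84) = 1888

1888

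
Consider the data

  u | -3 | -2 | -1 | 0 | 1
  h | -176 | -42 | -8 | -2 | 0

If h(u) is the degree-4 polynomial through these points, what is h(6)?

-2570

Using Newton's divided-difference form:
h[-3,-2] = (-42 - (-176)) / (-2 - (-3)) = 134
h[-2,-1] = (-8 - (-42)) / (-1 - (-2)) = 34
h[-1,0] = (-2 - (-8)) / (0 - (-1)) = 6
h[0,1] = (0 - (-2)) / (1 - 0) = 2
h[-3,-2,-1] = (34 - 134) / (-1 - (-3)) = -50
h[-2,-1,0] = (6 - 34) / (0 - (-2)) = -14
h[-1,0,1] = (2 - 6) / (1 - (-1)) = -2
h[-3,-2,-1,0] = (-14 - (-50)) / (0 - (-3)) = 12
h[-2,-1,0,1] = (-2 - (-14)) / (1 - (-2)) = 4
h[-3,-2,-1,0,1] = (4 - 12) / (1 - (-3)) = -2
h(6) = -176 + 134·(9) + (-50)·(9)·(8) + 12·(9)·(8)·(7) + (-2)·(9)·(8)·(7)·(6) = -2570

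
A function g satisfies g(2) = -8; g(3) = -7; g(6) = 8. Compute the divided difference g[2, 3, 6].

g[2,3] = (-7 - (-8)) / (3 - 2) = 1
g[3,6] = (8 - (-7)) / (6 - 3) = 5
g[2,3,6] = (5 - 1) / (6 - 2) = 1

1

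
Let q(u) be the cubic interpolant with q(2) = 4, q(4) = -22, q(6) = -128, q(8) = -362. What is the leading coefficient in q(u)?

Build the Lagrange basis polynomials:
L_0(u) = (u - 4)(u - 6)(u - 8) / [-48] = -(1/48)u^3 + (3/8)u^2 - (13/6)u + 4
L_1(u) = (u - 2)(u - 6)(u - 8) / [16] = (1/16)u^3 - u^2 + (19/4)u - 6
L_2(u) = (u - 2)(u - 4)(u - 8) / [-16] = -(1/16)u^3 + (7/8)u^2 - (7/2)u + 4
L_3(u) = (u - 2)(u - 4)(u - 6) / [48] = (1/48)u^3 - (1/4)u^2 + (11/12)u - 1
q(u) = 4·L_0 + (-22)·L_1 + (-128)·L_2 + (-362)·L_3
Only the coefficient of u^3 is needed; take it from each L_i and combine:
4·(-1/48) + (-22)·(1/16) + (-128)·(-1/16) + (-362)·(1/48) = -1

-1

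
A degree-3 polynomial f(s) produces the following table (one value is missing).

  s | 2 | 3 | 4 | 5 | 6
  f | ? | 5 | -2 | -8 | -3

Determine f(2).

3

The 4 known values determine f uniquely (degree ≤ 3).
L_0(2) = (-2)·(-3)·(-4)/[(-1)·(-2)·(-3)] = 4
L_1(2) = (-1)·(-3)·(-4)/[(1)·(-1)·(-2)] = -6
L_2(2) = (-1)·(-2)·(-4)/[(2)·(1)·(-1)] = 4
L_3(2) = (-1)·(-2)·(-3)/[(3)·(2)·(1)] = -1
Sum: 5·(4) + (-2)·(-6) + (-8)·(4) + (-3)·(-1) = 3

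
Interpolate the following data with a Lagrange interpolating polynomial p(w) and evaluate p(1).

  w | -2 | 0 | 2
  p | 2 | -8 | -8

-37/4

L_0(1) = (1)·(-1)/[(-2)·(-4)] = -1/8
L_1(1) = (3)·(-1)/[(2)·(-2)] = 3/4
L_2(1) = (3)·(1)/[(4)·(2)] = 3/8
Sum: 2·(-1/8) + (-8)·(3/4) + (-8)·(3/8) = -37/4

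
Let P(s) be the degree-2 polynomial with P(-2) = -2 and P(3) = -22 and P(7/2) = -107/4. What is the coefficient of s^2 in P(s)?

-1

Build the Lagrange basis polynomials:
L_0(s) = (s - 3)(s - 7/2) / [55/2] = (2/55)s^2 - (13/55)s + 21/55
L_1(s) = (s + 2)(s - 7/2) / [-5/2] = -(2/5)s^2 + (3/5)s + 14/5
L_2(s) = (s + 2)(s - 3) / [11/4] = (4/11)s^2 - (4/11)s - 24/11
P(s) = (-2)·L_0 + (-22)·L_1 + (-107/4)·L_2
Only the coefficient of s^2 is needed; take it from each L_i and combine:
(-2)·(2/55) + (-22)·(-2/5) + (-107/4)·(4/11) = -1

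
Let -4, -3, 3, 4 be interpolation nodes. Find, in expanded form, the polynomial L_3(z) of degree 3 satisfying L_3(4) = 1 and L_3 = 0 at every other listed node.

L_3(z) = (1/56)z^3 + (1/14)z^2 - (9/56)z - 9/14

L_3(z) = (z + 4)(z + 3)(z - 3) / [(8)·(7)·(1)]
       = (z^3 + 4z^2 - 9z - 36) / (56)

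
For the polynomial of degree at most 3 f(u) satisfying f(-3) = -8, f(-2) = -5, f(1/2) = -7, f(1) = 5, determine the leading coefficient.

491/210

L_0(u) = (u + 2)(u - 1/2)(u - 1) / [-14] = -(1/14)u^3 - (1/28)u^2 + (5/28)u - 1/14
L_1(u) = (u + 3)(u - 1/2)(u - 1) / [15/2] = (2/15)u^3 + (1/5)u^2 - (8/15)u + 1/5
L_2(u) = (u + 3)(u + 2)(u - 1) / [-35/8] = -(8/35)u^3 - (32/35)u^2 - (8/35)u + 48/35
L_3(u) = (u + 3)(u + 2)(u - 1/2) / [6] = (1/6)u^3 + (3/4)u^2 + (7/12)u - 1/2
f(u) = (-8)·L_0 + (-5)·L_1 + (-7)·L_2 + 5·L_3
Only the coefficient of u^3 is needed; take it from each L_i and combine:
(-8)·(-1/14) + (-5)·(2/15) + (-7)·(-8/35) + 5·(1/6) = 491/210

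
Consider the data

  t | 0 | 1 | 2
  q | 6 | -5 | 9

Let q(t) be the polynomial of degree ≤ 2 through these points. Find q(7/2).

615/8

Using Newton's divided-difference form:
q[0,1] = (-5 - 6) / (1 - 0) = -11
q[1,2] = (9 - (-5)) / (2 - 1) = 14
q[0,1,2] = (14 - (-11)) / (2 - 0) = 25/2
q(7/2) = 6 + (-11)·(7/2) + (25/2)·(7/2)·(5/2) = 615/8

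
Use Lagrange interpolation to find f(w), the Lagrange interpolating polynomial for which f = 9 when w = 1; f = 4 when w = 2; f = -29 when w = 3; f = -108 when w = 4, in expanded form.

f(w) = -3w^3 + 4w^2 + 4w + 4

Build the Lagrange basis polynomials:
L_0(w) = (w - 2)(w - 3)(w - 4) / [-6] = -(1/6)w^3 + (3/2)w^2 - (13/3)w + 4
L_1(w) = (w - 1)(w - 3)(w - 4) / [2] = (1/2)w^3 - 4w^2 + (19/2)w - 6
L_2(w) = (w - 1)(w - 2)(w - 4) / [-2] = -(1/2)w^3 + (7/2)w^2 - 7w + 4
L_3(w) = (w - 1)(w - 2)(w - 3) / [6] = (1/6)w^3 - w^2 + (11/6)w - 1
f(w) = 9·L_0 + 4·L_1 + (-29)·L_2 + (-108)·L_3
  9·L_0(w) = -(3/2)w^3 + (27/2)w^2 - 39w + 36
  4·L_1(w) = 2w^3 - 16w^2 + 38w - 24
  (-29)·L_2(w) = (29/2)w^3 - (203/2)w^2 + 203w - 116
  (-108)·L_3(w) = -18w^3 + 108w^2 - 198w + 108
Adding term by term: -3w^3 + 4w^2 + 4w + 4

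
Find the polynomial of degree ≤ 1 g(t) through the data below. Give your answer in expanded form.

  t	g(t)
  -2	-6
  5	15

Build the Lagrange basis polynomials:
L_0(t) = (t - 5) / [-7] = -(1/7)t + 5/7
L_1(t) = (t + 2) / [7] = (1/7)t + 2/7
g(t) = (-6)·L_0 + 15·L_1
  (-6)·L_0(t) = (6/7)t - 30/7
  15·L_1(t) = (15/7)t + 30/7
Adding term by term: 3t

g(t) = 3t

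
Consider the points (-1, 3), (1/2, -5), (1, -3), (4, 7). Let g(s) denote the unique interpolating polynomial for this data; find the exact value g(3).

Evaluate each Lagrange basis at s = 3:
L_0(3) = (5/2)·(2)·(-1)/[(-3/2)·(-2)·(-5)] = 1/3
L_1(3) = (4)·(2)·(-1)/[(3/2)·(-1/2)·(-7/2)] = -64/21
L_2(3) = (4)·(5/2)·(-1)/[(2)·(1/2)·(-3)] = 10/3
L_3(3) = (4)·(5/2)·(2)/[(5)·(7/2)·(3)] = 8/21
Sum: 3·(1/3) + (-5)·(-64/21) + (-3)·(10/3) + 7·(8/21) = 187/21

187/21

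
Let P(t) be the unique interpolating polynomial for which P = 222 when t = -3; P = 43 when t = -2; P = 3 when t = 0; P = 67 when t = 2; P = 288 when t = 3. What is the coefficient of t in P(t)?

L_0(t) = (t + 2)t(t - 2)(t - 3) / [90] = (1/90)t^4 - (1/30)t^3 - (2/45)t^2 + (2/15)t
L_1(t) = (t + 3)t(t - 2)(t - 3) / [-40] = -(1/40)t^4 + (1/20)t^3 + (9/40)t^2 - (9/20)t
L_2(t) = (t + 3)(t + 2)(t - 2)(t - 3) / [36] = (1/36)t^4 - (13/36)t^2 + 1
L_3(t) = (t + 3)(t + 2)t(t - 3) / [-40] = -(1/40)t^4 - (1/20)t^3 + (9/40)t^2 + (9/20)t
L_4(t) = (t + 3)(t + 2)t(t - 2) / [90] = (1/90)t^4 + (1/30)t^3 - (2/45)t^2 - (2/15)t
P(t) = 222·L_0 + 43·L_1 + 3·L_2 + 67·L_3 + 288·L_4
Only the coefficient of t is needed; take it from each L_i and combine:
222·(2/15) + 43·(-9/20) + 3·(0) + 67·(9/20) + 288·(-2/15) = 2

2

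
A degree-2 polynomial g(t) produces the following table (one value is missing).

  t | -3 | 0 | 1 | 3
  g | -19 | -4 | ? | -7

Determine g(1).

The 3 known values determine g uniquely (degree ≤ 2).
L_0(1) = (1)·(-2)/[(-3)·(-6)] = -1/9
L_1(1) = (4)·(-2)/[(3)·(-3)] = 8/9
L_2(1) = (4)·(1)/[(6)·(3)] = 2/9
Sum: (-19)·(-1/9) + (-4)·(8/9) + (-7)·(2/9) = -3

-3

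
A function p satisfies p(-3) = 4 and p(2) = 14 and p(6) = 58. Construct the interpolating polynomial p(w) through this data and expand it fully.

p(w) = w^2 + 3w + 4

L_0(w) = (w - 2)(w - 6) / [45] = (1/45)w^2 - (8/45)w + 4/15
L_1(w) = (w + 3)(w - 6) / [-20] = -(1/20)w^2 + (3/20)w + 9/10
L_2(w) = (w + 3)(w - 2) / [36] = (1/36)w^2 + (1/36)w - 1/6
p(w) = 4·L_0 + 14·L_1 + 58·L_2
  4·L_0(w) = (4/45)w^2 - (32/45)w + 16/15
  14·L_1(w) = -(7/10)w^2 + (21/10)w + 63/5
  58·L_2(w) = (29/18)w^2 + (29/18)w - 29/3
Adding term by term: w^2 + 3w + 4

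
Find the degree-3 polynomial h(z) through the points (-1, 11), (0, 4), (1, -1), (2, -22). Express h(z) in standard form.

h(z) = -3z^3 + z^2 - 3z + 4

L_0(z) = z(z - 1)(z - 2) / [-6] = -(1/6)z^3 + (1/2)z^2 - (1/3)z
L_1(z) = (z + 1)(z - 1)(z - 2) / [2] = (1/2)z^3 - z^2 - (1/2)z + 1
L_2(z) = (z + 1)z(z - 2) / [-2] = -(1/2)z^3 + (1/2)z^2 + z
L_3(z) = (z + 1)z(z - 1) / [6] = (1/6)z^3 - (1/6)z
h(z) = 11·L_0 + 4·L_1 + (-1)·L_2 + (-22)·L_3
  11·L_0(z) = -(11/6)z^3 + (11/2)z^2 - (11/3)z
  4·L_1(z) = 2z^3 - 4z^2 - 2z + 4
  (-1)·L_2(z) = (1/2)z^3 - (1/2)z^2 - z
  (-22)·L_3(z) = -(11/3)z^3 + (11/3)z
Adding term by term: -3z^3 + z^2 - 3z + 4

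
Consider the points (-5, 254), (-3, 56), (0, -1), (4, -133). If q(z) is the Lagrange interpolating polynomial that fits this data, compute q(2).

-19

Evaluate each Lagrange basis at z = 2:
L_0(2) = (5)·(2)·(-2)/[(-2)·(-5)·(-9)] = 2/9
L_1(2) = (7)·(2)·(-2)/[(2)·(-3)·(-7)] = -2/3
L_2(2) = (7)·(5)·(-2)/[(5)·(3)·(-4)] = 7/6
L_3(2) = (7)·(5)·(2)/[(9)·(7)·(4)] = 5/18
Sum: 254·(2/9) + 56·(-2/3) + (-1)·(7/6) + (-133)·(5/18) = -19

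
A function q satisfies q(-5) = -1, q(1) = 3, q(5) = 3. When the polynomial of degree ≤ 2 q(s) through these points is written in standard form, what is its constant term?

L_0(s) = (s - 1)(s - 5) / [60] = (1/60)s^2 - (1/10)s + 1/12
L_1(s) = (s + 5)(s - 5) / [-24] = -(1/24)s^2 + 25/24
L_2(s) = (s + 5)(s - 1) / [40] = (1/40)s^2 + (1/10)s - 1/8
q(s) = (-1)·L_0 + 3·L_1 + 3·L_2
Only the constant term is needed; take it from each L_i and combine:
(-1)·(1/12) + 3·(25/24) + 3·(-1/8) = 8/3

8/3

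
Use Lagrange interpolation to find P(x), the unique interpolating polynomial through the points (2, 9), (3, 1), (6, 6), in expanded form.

Build the Lagrange basis polynomials:
L_0(x) = (x - 3)(x - 6) / [4] = (1/4)x^2 - (9/4)x + 9/2
L_1(x) = (x - 2)(x - 6) / [-3] = -(1/3)x^2 + (8/3)x - 4
L_2(x) = (x - 2)(x - 3) / [12] = (1/12)x^2 - (5/12)x + 1/2
P(x) = 9·L_0 + 1·L_1 + 6·L_2
  9·L_0(x) = (9/4)x^2 - (81/4)x + 81/2
  1·L_1(x) = -(1/3)x^2 + (8/3)x - 4
  6·L_2(x) = (1/2)x^2 - (5/2)x + 3
Adding term by term: (29/12)x^2 - (241/12)x + 79/2

P(x) = (29/12)x^2 - (241/12)x + 79/2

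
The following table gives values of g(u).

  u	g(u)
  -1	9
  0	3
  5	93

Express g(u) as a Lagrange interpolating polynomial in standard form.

g(u) = 4u^2 - 2u + 3

Build the Lagrange basis polynomials:
L_0(u) = u(u - 5) / [6] = (1/6)u^2 - (5/6)u
L_1(u) = (u + 1)(u - 5) / [-5] = -(1/5)u^2 + (4/5)u + 1
L_2(u) = (u + 1)u / [30] = (1/30)u^2 + (1/30)u
g(u) = 9·L_0 + 3·L_1 + 93·L_2
  9·L_0(u) = (3/2)u^2 - (15/2)u
  3·L_1(u) = -(3/5)u^2 + (12/5)u + 3
  93·L_2(u) = (31/10)u^2 + (31/10)u
Adding term by term: 4u^2 - 2u + 3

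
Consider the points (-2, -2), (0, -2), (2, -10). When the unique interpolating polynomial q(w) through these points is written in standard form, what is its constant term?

-2

Build the Lagrange basis polynomials:
L_0(w) = w(w - 2) / [8] = (1/8)w^2 - (1/4)w
L_1(w) = (w + 2)(w - 2) / [-4] = -(1/4)w^2 + 1
L_2(w) = (w + 2)w / [8] = (1/8)w^2 + (1/4)w
q(w) = (-2)·L_0 + (-2)·L_1 + (-10)·L_2
Only the constant term is needed; take it from each L_i and combine:
(-2)·(0) + (-2)·(1) + (-10)·(0) = -2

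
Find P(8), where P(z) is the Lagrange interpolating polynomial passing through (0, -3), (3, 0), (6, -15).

L_0(8) = (5)·(2)/[(-3)·(-6)] = 5/9
L_1(8) = (8)·(2)/[(3)·(-3)] = -16/9
L_2(8) = (8)·(5)/[(6)·(3)] = 20/9
Sum: (-3)·(5/9) + 0 + (-15)·(20/9) = -35

-35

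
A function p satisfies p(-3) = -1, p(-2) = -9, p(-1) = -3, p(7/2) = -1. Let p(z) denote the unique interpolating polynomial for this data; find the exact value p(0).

Using Newton's divided-difference form:
p[-3,-2] = (-9 - (-1)) / (-2 - (-3)) = -8
p[-2,-1] = (-3 - (-9)) / (-1 - (-2)) = 6
p[-1,7/2] = (-1 - (-3)) / (7/2 - (-1)) = 4/9
p[-3,-2,-1] = (6 - (-8)) / (-1 - (-3)) = 7
p[-2,-1,7/2] = (4/9 - 6) / (7/2 - (-2)) = -100/99
p[-3,-2,-1,7/2] = (-100/99 - 7) / (7/2 - (-3)) = -122/99
p(0) = -1 + (-8)·(3) + 7·(3)·(2) + (-122/99)·(3)·(2)·(1) = 317/33

317/33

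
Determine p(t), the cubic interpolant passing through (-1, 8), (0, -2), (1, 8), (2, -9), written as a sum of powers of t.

Build the Lagrange basis polynomials:
L_0(t) = t(t - 1)(t - 2) / [-6] = -(1/6)t^3 + (1/2)t^2 - (1/3)t
L_1(t) = (t + 1)(t - 1)(t - 2) / [2] = (1/2)t^3 - t^2 - (1/2)t + 1
L_2(t) = (t + 1)t(t - 2) / [-2] = -(1/2)t^3 + (1/2)t^2 + t
L_3(t) = (t + 1)t(t - 1) / [6] = (1/6)t^3 - (1/6)t
p(t) = 8·L_0 + (-2)·L_1 + 8·L_2 + (-9)·L_3
  8·L_0(t) = -(4/3)t^3 + 4t^2 - (8/3)t
  (-2)·L_1(t) = -t^3 + 2t^2 + t - 2
  8·L_2(t) = -4t^3 + 4t^2 + 8t
  (-9)·L_3(t) = -(3/2)t^3 + (3/2)t
Adding term by term: -(47/6)t^3 + 10t^2 + (47/6)t - 2

p(t) = -(47/6)t^3 + 10t^2 + (47/6)t - 2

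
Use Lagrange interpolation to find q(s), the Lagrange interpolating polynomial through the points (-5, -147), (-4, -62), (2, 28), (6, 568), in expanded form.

q(s) = 2s^3 + 4s^2 - s - 2

Build the Lagrange basis polynomials:
L_0(s) = (s + 4)(s - 2)(s - 6) / [-77] = -(1/77)s^3 + (4/77)s^2 + (20/77)s - 48/77
L_1(s) = (s + 5)(s - 2)(s - 6) / [60] = (1/60)s^3 - (1/20)s^2 - (7/15)s + 1
L_2(s) = (s + 5)(s + 4)(s - 6) / [-168] = -(1/168)s^3 - (1/56)s^2 + (17/84)s + 5/7
L_3(s) = (s + 5)(s + 4)(s - 2) / [440] = (1/440)s^3 + (7/440)s^2 + (1/220)s - 1/11
q(s) = (-147)·L_0 + (-62)·L_1 + 28·L_2 + 568·L_3
  (-147)·L_0(s) = (21/11)s^3 - (84/11)s^2 - (420/11)s + 1008/11
  (-62)·L_1(s) = -(31/30)s^3 + (31/10)s^2 + (434/15)s - 62
  28·L_2(s) = -(1/6)s^3 - (1/2)s^2 + (17/3)s + 20
  568·L_3(s) = (71/55)s^3 + (497/55)s^2 + (142/55)s - 568/11
Adding term by term: 2s^3 + 4s^2 - s - 2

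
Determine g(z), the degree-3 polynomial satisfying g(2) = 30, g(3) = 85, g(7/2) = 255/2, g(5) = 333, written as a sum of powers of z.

g(z) = 2z^3 + 3z^2 + 2z - 2

L_0(z) = (z - 3)(z - 7/2)(z - 5) / [-9/2] = -(2/9)z^3 + (23/9)z^2 - (86/9)z + 35/3
L_1(z) = (z - 2)(z - 7/2)(z - 5) / [1] = z^3 - (21/2)z^2 + (69/2)z - 35
L_2(z) = (z - 2)(z - 3)(z - 5) / [-9/8] = -(8/9)z^3 + (80/9)z^2 - (248/9)z + 80/3
L_3(z) = (z - 2)(z - 3)(z - 7/2) / [9] = (1/9)z^3 - (17/18)z^2 + (47/18)z - 7/3
g(z) = 30·L_0 + 85·L_1 + (255/2)·L_2 + 333·L_3
  30·L_0(z) = -(20/3)z^3 + (230/3)z^2 - (860/3)z + 350
  85·L_1(z) = 85z^3 - (1785/2)z^2 + (5865/2)z - 2975
  (255/2)·L_2(z) = -(340/3)z^3 + (3400/3)z^2 - (10540/3)z + 3400
  333·L_3(z) = 37z^3 - (629/2)z^2 + (1739/2)z - 777
Adding term by term: 2z^3 + 3z^2 + 2z - 2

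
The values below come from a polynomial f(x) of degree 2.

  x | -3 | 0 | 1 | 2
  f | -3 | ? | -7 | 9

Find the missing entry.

-81/5

The 3 known values determine f uniquely (degree ≤ 2).
L_0(0) = (-1)·(-2)/[(-4)·(-5)] = 1/10
L_1(0) = (3)·(-2)/[(4)·(-1)] = 3/2
L_2(0) = (3)·(-1)/[(5)·(1)] = -3/5
Sum: (-3)·(1/10) + (-7)·(3/2) + 9·(-3/5) = -81/5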